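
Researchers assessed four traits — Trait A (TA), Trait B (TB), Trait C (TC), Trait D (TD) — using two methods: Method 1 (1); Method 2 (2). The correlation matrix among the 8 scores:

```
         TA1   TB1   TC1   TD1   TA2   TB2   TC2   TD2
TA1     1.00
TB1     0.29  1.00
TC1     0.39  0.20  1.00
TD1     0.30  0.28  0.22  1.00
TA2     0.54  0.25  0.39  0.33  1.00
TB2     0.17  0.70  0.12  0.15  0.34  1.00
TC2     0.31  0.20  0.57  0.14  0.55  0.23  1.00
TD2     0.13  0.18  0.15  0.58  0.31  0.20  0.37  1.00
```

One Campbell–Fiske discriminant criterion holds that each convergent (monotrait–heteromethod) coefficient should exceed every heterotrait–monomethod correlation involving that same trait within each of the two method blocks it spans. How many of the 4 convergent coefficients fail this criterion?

1

Checking each validity diagonal entry against its comparison values:
TA (methods 1·2): 0.54 vs {0.29, 0.34, 0.39, 0.55, 0.30, 0.31} → fail.
TB (methods 1·2): 0.70 vs {0.29, 0.34, 0.20, 0.23, 0.28, 0.20} → pass.
TC (methods 1·2): 0.57 vs {0.39, 0.55, 0.20, 0.23, 0.22, 0.37} → pass.
TD (methods 1·2): 0.58 vs {0.30, 0.31, 0.28, 0.20, 0.22, 0.37} → pass.
1 of 4 fail.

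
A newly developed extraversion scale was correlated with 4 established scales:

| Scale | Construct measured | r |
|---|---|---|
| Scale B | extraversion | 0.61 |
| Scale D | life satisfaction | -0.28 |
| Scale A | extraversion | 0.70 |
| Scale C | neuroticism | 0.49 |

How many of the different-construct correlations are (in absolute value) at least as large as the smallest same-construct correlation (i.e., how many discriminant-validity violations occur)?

0

Convergent (same construct = extraversion): Scale B, Scale A.
Smallest convergent = 0.61. Discriminant |r|: 0.28, 0.49; count ≥ 0.61 → 0.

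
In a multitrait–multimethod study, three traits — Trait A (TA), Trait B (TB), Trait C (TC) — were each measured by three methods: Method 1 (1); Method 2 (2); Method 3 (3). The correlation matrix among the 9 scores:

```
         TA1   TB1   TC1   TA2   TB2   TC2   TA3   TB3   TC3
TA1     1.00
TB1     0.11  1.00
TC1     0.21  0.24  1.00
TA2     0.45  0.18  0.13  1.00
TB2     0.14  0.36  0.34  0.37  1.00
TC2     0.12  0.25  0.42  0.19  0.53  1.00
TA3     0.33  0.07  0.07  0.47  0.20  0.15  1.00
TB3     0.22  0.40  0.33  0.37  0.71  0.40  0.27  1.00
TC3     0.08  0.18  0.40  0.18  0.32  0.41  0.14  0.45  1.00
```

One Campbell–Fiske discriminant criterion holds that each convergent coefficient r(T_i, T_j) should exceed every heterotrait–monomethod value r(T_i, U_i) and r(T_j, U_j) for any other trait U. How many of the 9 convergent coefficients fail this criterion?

Checking each validity diagonal entry against its comparison values:
TA (methods 1·2): 0.45 vs {0.11, 0.37, 0.21, 0.19} → pass.
TA (methods 1·3): 0.33 vs {0.11, 0.27, 0.21, 0.14} → pass.
TA (methods 2·3): 0.47 vs {0.37, 0.27, 0.19, 0.14} → pass.
TB (methods 1·2): 0.36 vs {0.11, 0.37, 0.24, 0.53} → fail.
TB (methods 1·3): 0.40 vs {0.11, 0.27, 0.24, 0.45} → fail.
TB (methods 2·3): 0.71 vs {0.37, 0.27, 0.53, 0.45} → pass.
TC (methods 1·2): 0.42 vs {0.21, 0.19, 0.24, 0.53} → fail.
TC (methods 1·3): 0.40 vs {0.21, 0.14, 0.24, 0.45} → fail.
TC (methods 2·3): 0.41 vs {0.19, 0.14, 0.53, 0.45} → fail.
5 of 9 fail.

5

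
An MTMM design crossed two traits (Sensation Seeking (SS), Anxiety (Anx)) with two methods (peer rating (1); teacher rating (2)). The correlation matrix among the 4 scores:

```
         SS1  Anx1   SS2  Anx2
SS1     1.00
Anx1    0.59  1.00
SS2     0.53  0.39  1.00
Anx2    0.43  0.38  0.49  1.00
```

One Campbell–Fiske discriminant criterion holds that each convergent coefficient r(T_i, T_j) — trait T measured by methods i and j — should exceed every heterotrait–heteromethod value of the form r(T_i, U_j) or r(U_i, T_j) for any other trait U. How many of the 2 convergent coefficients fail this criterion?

1

Checking each validity diagonal entry against its comparison values:
SS (methods 1·2): 0.53 vs {0.43, 0.39} → pass.
Anx (methods 1·2): 0.38 vs {0.39, 0.43} → fail.
1 of 2 fail.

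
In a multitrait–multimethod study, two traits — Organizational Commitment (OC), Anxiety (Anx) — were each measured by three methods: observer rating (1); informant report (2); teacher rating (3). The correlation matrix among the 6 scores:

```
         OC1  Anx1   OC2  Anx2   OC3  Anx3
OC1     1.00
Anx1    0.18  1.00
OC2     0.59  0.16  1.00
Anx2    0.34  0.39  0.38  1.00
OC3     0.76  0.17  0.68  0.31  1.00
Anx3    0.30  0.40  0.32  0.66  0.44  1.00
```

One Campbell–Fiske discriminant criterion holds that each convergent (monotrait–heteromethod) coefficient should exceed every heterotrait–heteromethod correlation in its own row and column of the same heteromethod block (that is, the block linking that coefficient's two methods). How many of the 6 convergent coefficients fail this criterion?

Checking each validity diagonal entry against its comparison values:
OC (methods 1·2): 0.59 vs {0.34, 0.16} → pass.
OC (methods 1·3): 0.76 vs {0.30, 0.17} → pass.
OC (methods 2·3): 0.68 vs {0.32, 0.31} → pass.
Anx (methods 1·2): 0.39 vs {0.16, 0.34} → pass.
Anx (methods 1·3): 0.40 vs {0.17, 0.30} → pass.
Anx (methods 2·3): 0.66 vs {0.31, 0.32} → pass.
0 of 6 fail.

0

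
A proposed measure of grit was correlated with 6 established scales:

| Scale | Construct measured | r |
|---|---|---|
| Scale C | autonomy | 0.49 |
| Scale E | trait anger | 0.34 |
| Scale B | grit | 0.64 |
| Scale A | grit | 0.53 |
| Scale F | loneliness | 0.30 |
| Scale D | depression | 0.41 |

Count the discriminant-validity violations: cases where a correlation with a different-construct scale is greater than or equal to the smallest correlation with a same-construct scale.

Convergent (same construct = grit): Scale B, Scale A.
Smallest convergent = 0.53. Discriminant values: 0.49, 0.34, 0.30, 0.41; count ≥ 0.53 → 0.

0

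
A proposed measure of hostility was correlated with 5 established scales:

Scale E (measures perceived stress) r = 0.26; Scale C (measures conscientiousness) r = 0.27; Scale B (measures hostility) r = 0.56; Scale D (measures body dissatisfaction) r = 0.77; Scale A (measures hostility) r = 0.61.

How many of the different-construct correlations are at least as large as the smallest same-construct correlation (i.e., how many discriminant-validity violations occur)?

1

Convergent (same construct = hostility): Scale B, Scale A.
Smallest convergent = 0.56. Discriminant values: 0.26, 0.27, 0.77; count ≥ 0.56 → 1.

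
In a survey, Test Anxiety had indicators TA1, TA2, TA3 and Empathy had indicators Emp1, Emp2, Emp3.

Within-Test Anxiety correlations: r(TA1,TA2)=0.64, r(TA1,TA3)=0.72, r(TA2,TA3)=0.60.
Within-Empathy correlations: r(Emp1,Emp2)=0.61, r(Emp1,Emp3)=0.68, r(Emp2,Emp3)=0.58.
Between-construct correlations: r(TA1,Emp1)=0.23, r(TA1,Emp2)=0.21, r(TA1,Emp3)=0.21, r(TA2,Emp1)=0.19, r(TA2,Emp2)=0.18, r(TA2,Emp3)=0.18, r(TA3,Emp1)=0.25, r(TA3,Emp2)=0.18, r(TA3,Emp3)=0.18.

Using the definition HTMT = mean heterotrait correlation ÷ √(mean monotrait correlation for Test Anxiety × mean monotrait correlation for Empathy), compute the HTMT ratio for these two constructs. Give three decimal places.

Mean heterotrait r = 1.81/9 = 0.2011.
Mean within-TA = 1.96/3 = 0.6533; mean within-Emp = 1.87/3 = 0.6233.
Geometric mean = √(0.6533 × 0.6233) = 0.6381.
HTMT = 0.2011 / 0.6381 = 0.315.

0.315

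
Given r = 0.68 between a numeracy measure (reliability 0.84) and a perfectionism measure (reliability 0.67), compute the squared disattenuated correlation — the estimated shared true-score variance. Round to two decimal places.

0.82

Disattenuated r = 0.68 / √(0.84 × 0.67) = 0.68 / 0.7502 = 0.9064.
Shared true-score variance = 0.9064² = 0.8216 ≈ 0.82.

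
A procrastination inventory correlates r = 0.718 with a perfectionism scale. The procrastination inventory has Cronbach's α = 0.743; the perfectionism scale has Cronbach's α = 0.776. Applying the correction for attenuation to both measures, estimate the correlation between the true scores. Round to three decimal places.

0.946

r_true = r_obs / √(r_xx · r_yy) = 0.718 / √(0.743 × 0.776) = 0.718 / √0.576568 = 0.718 / 0.7593 ≈ 0.946.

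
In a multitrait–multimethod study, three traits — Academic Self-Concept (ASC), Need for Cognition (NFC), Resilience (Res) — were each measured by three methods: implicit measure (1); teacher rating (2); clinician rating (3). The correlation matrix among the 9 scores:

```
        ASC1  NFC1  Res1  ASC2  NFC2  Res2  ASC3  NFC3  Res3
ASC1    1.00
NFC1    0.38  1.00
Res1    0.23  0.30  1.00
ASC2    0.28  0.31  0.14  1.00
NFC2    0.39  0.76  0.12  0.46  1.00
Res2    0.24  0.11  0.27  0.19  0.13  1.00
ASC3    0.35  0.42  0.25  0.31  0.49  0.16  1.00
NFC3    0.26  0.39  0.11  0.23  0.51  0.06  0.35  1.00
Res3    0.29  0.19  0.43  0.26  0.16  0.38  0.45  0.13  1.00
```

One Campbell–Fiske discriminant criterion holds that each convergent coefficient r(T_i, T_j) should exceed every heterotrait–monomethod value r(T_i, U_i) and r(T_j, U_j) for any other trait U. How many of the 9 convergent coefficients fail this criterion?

Checking each validity diagonal entry against its comparison values:
ASC (methods 1·2): 0.28 vs {0.38, 0.46, 0.23, 0.19} → fail.
ASC (methods 1·3): 0.35 vs {0.38, 0.35, 0.23, 0.45} → fail.
ASC (methods 2·3): 0.31 vs {0.46, 0.35, 0.19, 0.45} → fail.
NFC (methods 1·2): 0.76 vs {0.38, 0.46, 0.30, 0.13} → pass.
NFC (methods 1·3): 0.39 vs {0.38, 0.35, 0.30, 0.13} → pass.
NFC (methods 2·3): 0.51 vs {0.46, 0.35, 0.13, 0.13} → pass.
Res (methods 1·2): 0.27 vs {0.23, 0.19, 0.30, 0.13} → fail.
Res (methods 1·3): 0.43 vs {0.23, 0.45, 0.30, 0.13} → fail.
Res (methods 2·3): 0.38 vs {0.19, 0.45, 0.13, 0.13} → fail.
6 of 9 fail.

6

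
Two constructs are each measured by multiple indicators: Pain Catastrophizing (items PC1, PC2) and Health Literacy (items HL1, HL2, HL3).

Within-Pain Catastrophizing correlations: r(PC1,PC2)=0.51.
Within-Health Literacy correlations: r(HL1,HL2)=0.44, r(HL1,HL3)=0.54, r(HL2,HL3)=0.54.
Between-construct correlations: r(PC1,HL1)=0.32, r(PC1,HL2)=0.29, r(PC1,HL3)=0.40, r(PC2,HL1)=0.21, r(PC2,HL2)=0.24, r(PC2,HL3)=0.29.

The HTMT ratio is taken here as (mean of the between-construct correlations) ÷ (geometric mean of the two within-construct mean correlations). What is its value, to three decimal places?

Between-construct mean = 1.75/6 = 0.2917.
Mean within-PC = 0.51/1 = 0.5100; mean within-HL = 1.52/3 = 0.5067.
Geometric mean = √(0.5100 × 0.5067) = 0.5083.
HTMT = 0.2917 / 0.5083 = 0.574.

0.574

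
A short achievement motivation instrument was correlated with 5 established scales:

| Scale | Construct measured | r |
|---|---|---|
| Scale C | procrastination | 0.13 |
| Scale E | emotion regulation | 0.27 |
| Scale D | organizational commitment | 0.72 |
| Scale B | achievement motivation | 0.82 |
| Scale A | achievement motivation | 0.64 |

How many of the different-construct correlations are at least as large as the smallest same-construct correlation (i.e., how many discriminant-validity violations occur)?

Convergent (same construct = achievement motivation): Scale B, Scale A.
Smallest convergent = 0.64. Discriminant values: 0.13, 0.27, 0.72; count ≥ 0.64 → 1.

1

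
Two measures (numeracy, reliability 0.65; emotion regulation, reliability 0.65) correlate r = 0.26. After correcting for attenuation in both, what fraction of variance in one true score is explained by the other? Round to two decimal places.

0.16

Disattenuated r = 0.26 / √(0.65 × 0.65) = 0.26 / 0.6500 = 0.4000.
Shared true-score variance = 0.4000² = 0.1600 ≈ 0.16.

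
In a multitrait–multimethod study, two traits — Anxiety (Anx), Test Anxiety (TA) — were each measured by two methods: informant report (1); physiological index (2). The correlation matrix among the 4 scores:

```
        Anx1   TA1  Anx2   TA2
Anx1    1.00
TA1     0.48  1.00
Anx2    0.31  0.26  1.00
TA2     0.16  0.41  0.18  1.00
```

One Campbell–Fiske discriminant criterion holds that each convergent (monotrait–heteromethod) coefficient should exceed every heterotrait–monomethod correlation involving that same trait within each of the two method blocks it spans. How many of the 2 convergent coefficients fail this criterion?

Each convergent coefficient versus the relevant comparison correlations:
Anx (methods 1·2): 0.31 vs {0.48, 0.18} → fail.
TA (methods 1·2): 0.41 vs {0.48, 0.18} → fail.
2 of 2 fail.

2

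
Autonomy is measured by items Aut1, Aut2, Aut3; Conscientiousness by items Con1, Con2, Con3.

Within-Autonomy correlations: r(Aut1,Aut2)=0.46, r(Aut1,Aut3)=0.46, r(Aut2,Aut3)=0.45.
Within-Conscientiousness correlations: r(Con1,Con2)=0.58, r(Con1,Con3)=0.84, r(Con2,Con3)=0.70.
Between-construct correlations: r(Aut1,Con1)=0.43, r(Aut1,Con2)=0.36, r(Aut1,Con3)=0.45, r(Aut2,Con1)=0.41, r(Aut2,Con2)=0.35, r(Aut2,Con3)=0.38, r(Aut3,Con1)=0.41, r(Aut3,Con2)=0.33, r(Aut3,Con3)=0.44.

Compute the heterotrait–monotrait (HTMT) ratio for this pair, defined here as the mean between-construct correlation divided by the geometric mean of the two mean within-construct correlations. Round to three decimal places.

0.696

Mean between = 3.56/9 = 0.3956.
Mean within-Aut = 1.37/3 = 0.4567; mean within-Con = 2.12/3 = 0.7067.
Geometric mean = √(0.4567 × 0.7067) = 0.5681.
HTMT = 0.3956 / 0.5681 = 0.696.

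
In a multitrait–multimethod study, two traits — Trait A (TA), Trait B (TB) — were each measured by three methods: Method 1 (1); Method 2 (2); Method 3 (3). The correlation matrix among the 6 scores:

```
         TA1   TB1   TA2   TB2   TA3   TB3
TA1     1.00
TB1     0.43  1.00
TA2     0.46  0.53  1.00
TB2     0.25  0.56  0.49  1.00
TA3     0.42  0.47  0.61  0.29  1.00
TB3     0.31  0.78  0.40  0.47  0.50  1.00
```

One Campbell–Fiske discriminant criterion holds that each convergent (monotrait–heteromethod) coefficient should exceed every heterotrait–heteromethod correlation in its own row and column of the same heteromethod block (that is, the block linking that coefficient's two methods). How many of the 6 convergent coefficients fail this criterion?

2

Convergent coefficients and their comparison sets:
TA (methods 1·2): 0.46 vs {0.25, 0.53} → fail.
TA (methods 1·3): 0.42 vs {0.31, 0.47} → fail.
TA (methods 2·3): 0.61 vs {0.40, 0.29} → pass.
TB (methods 1·2): 0.56 vs {0.53, 0.25} → pass.
TB (methods 1·3): 0.78 vs {0.47, 0.31} → pass.
TB (methods 2·3): 0.47 vs {0.29, 0.40} → pass.
2 of 6 fail.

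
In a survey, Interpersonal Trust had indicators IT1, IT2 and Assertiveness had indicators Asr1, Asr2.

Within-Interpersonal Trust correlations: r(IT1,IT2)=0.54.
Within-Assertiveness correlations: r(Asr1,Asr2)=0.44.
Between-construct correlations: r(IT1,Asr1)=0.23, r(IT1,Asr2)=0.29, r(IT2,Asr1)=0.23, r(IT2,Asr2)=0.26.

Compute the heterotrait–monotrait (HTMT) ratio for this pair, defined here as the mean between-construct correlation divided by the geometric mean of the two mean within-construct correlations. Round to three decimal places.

0.518

Mean between = 1.01/4 = 0.2525.
Mean within-IT = 0.54/1 = 0.5400; mean within-Asr = 0.44/1 = 0.4400.
Geometric mean = √(0.5400 × 0.4400) = 0.4874.
HTMT = 0.2525 / 0.4874 = 0.518.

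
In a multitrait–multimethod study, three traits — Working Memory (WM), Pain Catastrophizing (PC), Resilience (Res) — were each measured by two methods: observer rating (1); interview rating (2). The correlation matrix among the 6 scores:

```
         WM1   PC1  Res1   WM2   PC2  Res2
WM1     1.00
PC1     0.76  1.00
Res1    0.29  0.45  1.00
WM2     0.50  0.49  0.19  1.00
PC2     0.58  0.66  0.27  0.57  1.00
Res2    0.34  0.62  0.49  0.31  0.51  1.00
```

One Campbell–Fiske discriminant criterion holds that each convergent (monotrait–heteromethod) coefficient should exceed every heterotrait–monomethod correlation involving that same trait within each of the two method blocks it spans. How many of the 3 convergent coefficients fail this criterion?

3

Convergent coefficients and their comparison sets:
WM (methods 1·2): 0.50 vs {0.76, 0.57, 0.29, 0.31} → fail.
PC (methods 1·2): 0.66 vs {0.76, 0.57, 0.45, 0.51} → fail.
Res (methods 1·2): 0.49 vs {0.29, 0.31, 0.45, 0.51} → fail.
3 of 3 fail.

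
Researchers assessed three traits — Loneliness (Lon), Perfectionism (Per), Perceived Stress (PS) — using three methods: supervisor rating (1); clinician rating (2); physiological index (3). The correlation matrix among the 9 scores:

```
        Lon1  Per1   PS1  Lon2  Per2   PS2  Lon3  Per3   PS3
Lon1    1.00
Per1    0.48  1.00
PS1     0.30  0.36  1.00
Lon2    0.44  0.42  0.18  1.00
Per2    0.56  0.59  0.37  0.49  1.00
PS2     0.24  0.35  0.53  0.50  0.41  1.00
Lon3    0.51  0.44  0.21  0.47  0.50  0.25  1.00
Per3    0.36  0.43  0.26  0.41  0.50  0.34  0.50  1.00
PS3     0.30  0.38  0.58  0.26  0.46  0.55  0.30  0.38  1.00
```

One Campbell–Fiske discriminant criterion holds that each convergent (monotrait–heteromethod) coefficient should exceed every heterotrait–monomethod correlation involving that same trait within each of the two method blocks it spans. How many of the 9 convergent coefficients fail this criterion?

Each convergent coefficient versus the relevant comparison correlations:
Lon (methods 1·2): 0.44 vs {0.48, 0.49, 0.30, 0.50} → fail.
Lon (methods 1·3): 0.51 vs {0.48, 0.50, 0.30, 0.30} → pass.
Lon (methods 2·3): 0.47 vs {0.49, 0.50, 0.50, 0.30} → fail.
Per (methods 1·2): 0.59 vs {0.48, 0.49, 0.36, 0.41} → pass.
Per (methods 1·3): 0.43 vs {0.48, 0.50, 0.36, 0.38} → fail.
Per (methods 2·3): 0.50 vs {0.49, 0.50, 0.41, 0.38} → fail.
PS (methods 1·2): 0.53 vs {0.30, 0.50, 0.36, 0.41} → pass.
PS (methods 1·3): 0.58 vs {0.30, 0.30, 0.36, 0.38} → pass.
PS (methods 2·3): 0.55 vs {0.50, 0.30, 0.41, 0.38} → pass.
4 of 9 fail.

4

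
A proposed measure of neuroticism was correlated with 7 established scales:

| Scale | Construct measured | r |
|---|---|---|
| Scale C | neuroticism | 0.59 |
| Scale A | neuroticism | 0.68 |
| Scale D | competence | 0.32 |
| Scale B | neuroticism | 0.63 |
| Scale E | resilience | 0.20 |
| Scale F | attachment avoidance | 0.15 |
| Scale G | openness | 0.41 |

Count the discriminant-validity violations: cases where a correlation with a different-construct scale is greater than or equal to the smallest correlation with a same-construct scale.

Convergent (same construct = neuroticism): Scale C, Scale A, Scale B.
Smallest convergent = 0.59. Discriminant values: 0.32, 0.20, 0.15, 0.41; count ≥ 0.59 → 0.

0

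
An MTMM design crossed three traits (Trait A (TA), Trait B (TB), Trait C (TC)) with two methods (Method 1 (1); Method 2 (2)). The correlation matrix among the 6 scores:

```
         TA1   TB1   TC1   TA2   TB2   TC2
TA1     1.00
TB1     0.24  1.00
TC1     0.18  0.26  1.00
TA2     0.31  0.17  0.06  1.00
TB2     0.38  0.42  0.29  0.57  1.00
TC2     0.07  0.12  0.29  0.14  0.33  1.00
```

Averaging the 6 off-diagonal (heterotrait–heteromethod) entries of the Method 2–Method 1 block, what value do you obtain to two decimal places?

0.18

HTHM values (method 2 × method 1): 0.17, 0.06, 0.38, 0.29, 0.07, 0.12; mean = 1.09/6 = 0.18.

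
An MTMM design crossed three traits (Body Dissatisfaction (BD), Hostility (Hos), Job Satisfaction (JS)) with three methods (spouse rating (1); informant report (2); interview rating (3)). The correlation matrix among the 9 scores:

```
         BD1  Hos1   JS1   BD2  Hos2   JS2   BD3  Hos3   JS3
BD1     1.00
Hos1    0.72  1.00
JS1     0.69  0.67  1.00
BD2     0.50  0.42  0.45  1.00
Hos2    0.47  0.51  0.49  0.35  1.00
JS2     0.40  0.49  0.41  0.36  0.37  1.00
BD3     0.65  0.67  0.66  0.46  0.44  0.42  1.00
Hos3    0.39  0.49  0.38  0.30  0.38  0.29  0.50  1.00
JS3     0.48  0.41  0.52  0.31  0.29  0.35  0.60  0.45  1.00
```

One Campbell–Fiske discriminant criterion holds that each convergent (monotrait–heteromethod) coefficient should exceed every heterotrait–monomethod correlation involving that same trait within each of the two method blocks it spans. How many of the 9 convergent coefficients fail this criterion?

Each convergent coefficient versus the relevant comparison correlations:
BD (methods 1·2): 0.50 vs {0.72, 0.35, 0.69, 0.36} → fail.
BD (methods 1·3): 0.65 vs {0.72, 0.50, 0.69, 0.60} → fail.
BD (methods 2·3): 0.46 vs {0.35, 0.50, 0.36, 0.60} → fail.
Hos (methods 1·2): 0.51 vs {0.72, 0.35, 0.67, 0.37} → fail.
Hos (methods 1·3): 0.49 vs {0.72, 0.50, 0.67, 0.45} → fail.
Hos (methods 2·3): 0.38 vs {0.35, 0.50, 0.37, 0.45} → fail.
JS (methods 1·2): 0.41 vs {0.69, 0.36, 0.67, 0.37} → fail.
JS (methods 1·3): 0.52 vs {0.69, 0.60, 0.67, 0.45} → fail.
JS (methods 2·3): 0.35 vs {0.36, 0.60, 0.37, 0.45} → fail.
9 of 9 fail.

9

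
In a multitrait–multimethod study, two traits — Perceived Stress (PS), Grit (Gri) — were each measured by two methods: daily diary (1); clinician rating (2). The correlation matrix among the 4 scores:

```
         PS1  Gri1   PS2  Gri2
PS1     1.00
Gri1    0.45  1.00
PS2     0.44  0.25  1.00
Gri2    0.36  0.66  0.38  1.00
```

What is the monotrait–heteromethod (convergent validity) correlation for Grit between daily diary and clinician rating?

0.66

Same trait (Gri), different methods: r(Gri1, Gri2) = 0.66.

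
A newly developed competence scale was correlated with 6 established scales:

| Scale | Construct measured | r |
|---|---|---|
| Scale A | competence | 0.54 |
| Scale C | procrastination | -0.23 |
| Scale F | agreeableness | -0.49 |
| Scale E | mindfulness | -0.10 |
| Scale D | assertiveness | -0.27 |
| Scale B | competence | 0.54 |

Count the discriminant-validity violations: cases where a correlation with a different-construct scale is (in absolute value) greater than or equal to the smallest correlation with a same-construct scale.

0

Convergent (same construct = competence): Scale A, Scale B.
Smallest convergent = 0.54. Discriminant |r|: 0.23, 0.49, 0.10, 0.27; count ≥ 0.54 → 0.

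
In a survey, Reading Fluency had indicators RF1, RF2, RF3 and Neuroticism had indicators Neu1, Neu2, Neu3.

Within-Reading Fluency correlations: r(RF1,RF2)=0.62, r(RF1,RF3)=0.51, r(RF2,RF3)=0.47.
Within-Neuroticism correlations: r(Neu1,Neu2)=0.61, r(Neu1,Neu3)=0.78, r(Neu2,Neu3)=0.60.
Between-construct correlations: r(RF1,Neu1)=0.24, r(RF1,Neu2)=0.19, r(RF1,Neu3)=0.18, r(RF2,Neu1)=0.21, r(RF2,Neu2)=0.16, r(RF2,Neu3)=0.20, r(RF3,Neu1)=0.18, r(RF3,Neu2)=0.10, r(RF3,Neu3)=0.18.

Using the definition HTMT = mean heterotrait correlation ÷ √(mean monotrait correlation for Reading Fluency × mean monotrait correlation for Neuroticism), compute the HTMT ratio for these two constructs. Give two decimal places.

Mean heterotrait r = 1.64/9 = 0.1822.
Mean within-RF = 1.60/3 = 0.5333; mean within-Neu = 1.99/3 = 0.6633.
Geometric mean = √(0.5333 × 0.6633) = 0.5948.
HTMT = 0.1822 / 0.5948 = 0.31.

0.31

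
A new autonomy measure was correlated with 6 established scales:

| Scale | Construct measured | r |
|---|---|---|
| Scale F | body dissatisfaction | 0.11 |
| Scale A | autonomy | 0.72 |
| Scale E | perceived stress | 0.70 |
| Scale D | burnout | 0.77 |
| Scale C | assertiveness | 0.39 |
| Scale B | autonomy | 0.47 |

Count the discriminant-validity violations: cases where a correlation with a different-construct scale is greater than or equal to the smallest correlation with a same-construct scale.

Convergent (same construct = autonomy): Scale A, Scale B.
Smallest convergent = 0.47. Discriminant values: 0.11, 0.70, 0.77, 0.39; count ≥ 0.47 → 2.

2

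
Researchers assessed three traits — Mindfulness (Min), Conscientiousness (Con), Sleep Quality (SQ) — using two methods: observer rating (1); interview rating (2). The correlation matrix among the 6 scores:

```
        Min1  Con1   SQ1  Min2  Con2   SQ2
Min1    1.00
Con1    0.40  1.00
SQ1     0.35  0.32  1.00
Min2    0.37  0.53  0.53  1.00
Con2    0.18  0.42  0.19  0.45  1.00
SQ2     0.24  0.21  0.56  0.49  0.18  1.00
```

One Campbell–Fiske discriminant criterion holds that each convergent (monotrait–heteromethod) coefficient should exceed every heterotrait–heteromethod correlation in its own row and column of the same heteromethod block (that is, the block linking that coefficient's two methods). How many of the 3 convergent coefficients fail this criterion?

Convergent coefficients and their comparison sets:
Min (methods 1·2): 0.37 vs {0.18, 0.53, 0.24, 0.53} → fail.
Con (methods 1·2): 0.42 vs {0.53, 0.18, 0.21, 0.19} → fail.
SQ (methods 1·2): 0.56 vs {0.53, 0.24, 0.19, 0.21} → pass.
2 of 3 fail.

2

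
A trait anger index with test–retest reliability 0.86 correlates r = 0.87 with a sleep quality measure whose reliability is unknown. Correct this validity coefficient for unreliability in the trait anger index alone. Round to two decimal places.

Single correction: r_c = r_obs / √r_xx = 0.87 / √0.86 = 0.87 / 0.9274 ≈ 0.94.

0.94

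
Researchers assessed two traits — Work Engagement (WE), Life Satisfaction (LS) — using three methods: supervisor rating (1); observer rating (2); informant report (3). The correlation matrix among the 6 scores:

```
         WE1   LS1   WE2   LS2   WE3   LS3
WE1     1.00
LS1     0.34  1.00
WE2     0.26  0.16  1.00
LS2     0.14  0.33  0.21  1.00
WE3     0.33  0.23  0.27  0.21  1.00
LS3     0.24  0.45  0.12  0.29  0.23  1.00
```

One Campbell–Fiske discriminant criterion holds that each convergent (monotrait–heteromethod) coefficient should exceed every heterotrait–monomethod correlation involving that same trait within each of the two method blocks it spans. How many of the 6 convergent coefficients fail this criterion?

3

Checking each validity diagonal entry against its comparison values:
WE (methods 1·2): 0.26 vs {0.34, 0.21} → fail.
WE (methods 1·3): 0.33 vs {0.34, 0.23} → fail.
WE (methods 2·3): 0.27 vs {0.21, 0.23} → pass.
LS (methods 1·2): 0.33 vs {0.34, 0.21} → fail.
LS (methods 1·3): 0.45 vs {0.34, 0.23} → pass.
LS (methods 2·3): 0.29 vs {0.21, 0.23} → pass.
3 of 6 fail.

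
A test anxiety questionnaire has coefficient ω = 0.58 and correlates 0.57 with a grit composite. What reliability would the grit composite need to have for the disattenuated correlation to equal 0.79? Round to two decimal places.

r_true = r_obs / √(r_xx · r_yy) ⇒ 0.79 = 0.57 / √(0.58 · r_yy).
√(0.58 · r_yy) = 0.57 / 0.79 = 0.7215; 0.58 · r_yy = 0.5206; r_yy = 0.5206 / 0.58 ≈ 0.90.

0.90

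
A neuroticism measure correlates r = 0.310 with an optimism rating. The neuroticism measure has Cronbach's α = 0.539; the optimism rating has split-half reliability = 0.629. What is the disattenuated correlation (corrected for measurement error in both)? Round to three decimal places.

r_true = r_obs / √(r_xx · r_yy) = 0.310 / √(0.539 × 0.629) = 0.310 / √0.339031 = 0.310 / 0.5823 ≈ 0.532.

0.532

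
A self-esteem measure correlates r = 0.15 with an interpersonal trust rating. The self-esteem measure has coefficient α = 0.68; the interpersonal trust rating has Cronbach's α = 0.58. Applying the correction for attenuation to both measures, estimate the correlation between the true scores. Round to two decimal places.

0.24

r_true = r_obs / √(r_xx · r_yy) = 0.15 / √(0.68 × 0.58) = 0.15 / √0.3944 = 0.15 / 0.6280 ≈ 0.24.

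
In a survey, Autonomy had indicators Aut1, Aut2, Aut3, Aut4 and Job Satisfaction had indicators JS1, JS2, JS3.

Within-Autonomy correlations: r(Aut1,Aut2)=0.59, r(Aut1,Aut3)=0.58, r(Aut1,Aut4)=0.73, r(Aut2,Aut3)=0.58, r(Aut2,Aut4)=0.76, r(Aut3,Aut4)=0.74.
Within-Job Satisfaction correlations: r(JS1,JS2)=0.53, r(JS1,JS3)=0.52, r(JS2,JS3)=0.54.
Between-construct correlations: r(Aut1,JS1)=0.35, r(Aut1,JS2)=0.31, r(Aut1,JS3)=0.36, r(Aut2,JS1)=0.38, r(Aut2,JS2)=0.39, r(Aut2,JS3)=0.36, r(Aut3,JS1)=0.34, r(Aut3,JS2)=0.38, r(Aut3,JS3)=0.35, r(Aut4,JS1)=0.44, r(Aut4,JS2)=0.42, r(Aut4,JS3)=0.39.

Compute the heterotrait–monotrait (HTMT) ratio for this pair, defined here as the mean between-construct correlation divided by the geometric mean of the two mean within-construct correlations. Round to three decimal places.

0.628

Between-construct mean = 4.47/12 = 0.3725.
Mean within-Aut = 3.98/6 = 0.6633; mean within-JS = 1.59/3 = 0.5300.
Geometric mean = √(0.6633 × 0.5300) = 0.5929.
HTMT = 0.3725 / 0.5929 = 0.628.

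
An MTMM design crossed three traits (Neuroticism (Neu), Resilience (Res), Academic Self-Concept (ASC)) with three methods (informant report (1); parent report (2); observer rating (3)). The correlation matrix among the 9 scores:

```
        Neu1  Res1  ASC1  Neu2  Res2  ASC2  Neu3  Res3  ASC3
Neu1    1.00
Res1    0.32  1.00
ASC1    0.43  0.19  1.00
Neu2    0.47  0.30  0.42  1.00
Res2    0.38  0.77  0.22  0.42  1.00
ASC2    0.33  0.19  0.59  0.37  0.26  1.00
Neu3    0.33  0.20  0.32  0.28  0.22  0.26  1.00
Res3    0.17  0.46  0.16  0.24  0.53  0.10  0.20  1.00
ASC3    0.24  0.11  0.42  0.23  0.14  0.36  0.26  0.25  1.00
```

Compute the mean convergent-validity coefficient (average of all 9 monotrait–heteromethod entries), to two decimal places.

0.47

Convergent values: 0.47, 0.33, 0.28, 0.77, 0.46, 0.53, 0.59, 0.42, 0.36; mean = 4.21/9 = 0.47.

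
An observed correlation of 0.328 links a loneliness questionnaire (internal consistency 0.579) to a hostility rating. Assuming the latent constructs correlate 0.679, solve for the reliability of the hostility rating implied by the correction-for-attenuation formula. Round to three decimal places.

0.403

r_true = r_obs / √(r_xx · r_yy) ⇒ 0.679 = 0.328 / √(0.579 · r_yy).
√(0.579 · r_yy) = 0.328 / 0.679 = 0.4831; 0.579 · r_yy = 0.2334; r_yy = 0.2334 / 0.579 ≈ 0.403.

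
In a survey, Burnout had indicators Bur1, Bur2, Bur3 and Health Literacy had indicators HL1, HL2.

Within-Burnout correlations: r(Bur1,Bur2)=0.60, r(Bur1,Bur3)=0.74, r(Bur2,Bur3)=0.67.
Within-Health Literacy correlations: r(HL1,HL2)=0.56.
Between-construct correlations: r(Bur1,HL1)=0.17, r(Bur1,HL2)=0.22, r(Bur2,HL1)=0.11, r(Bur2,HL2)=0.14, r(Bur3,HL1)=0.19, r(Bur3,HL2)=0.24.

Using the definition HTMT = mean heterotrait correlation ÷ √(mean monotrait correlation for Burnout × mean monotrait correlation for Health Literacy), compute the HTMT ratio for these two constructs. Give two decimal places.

Mean heterotrait r = 1.07/6 = 0.1783.
Mean within-Bur = 2.01/3 = 0.6700; mean within-HL = 0.56/1 = 0.5600.
Geometric mean = √(0.6700 × 0.5600) = 0.6125.
HTMT = 0.1783 / 0.6125 = 0.29.

0.29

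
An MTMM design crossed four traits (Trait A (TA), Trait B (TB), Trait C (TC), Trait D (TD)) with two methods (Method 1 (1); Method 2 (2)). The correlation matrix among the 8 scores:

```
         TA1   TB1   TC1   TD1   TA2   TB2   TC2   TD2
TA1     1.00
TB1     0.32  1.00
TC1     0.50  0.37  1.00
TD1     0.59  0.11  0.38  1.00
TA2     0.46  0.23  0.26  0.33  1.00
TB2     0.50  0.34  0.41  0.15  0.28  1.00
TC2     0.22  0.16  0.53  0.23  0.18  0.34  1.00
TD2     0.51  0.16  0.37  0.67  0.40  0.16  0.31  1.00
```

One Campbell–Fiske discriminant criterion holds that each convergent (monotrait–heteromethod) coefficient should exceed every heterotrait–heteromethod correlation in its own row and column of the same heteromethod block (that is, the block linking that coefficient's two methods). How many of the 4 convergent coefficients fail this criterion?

Each convergent coefficient versus the relevant comparison correlations:
TA (methods 1·2): 0.46 vs {0.50, 0.23, 0.22, 0.26, 0.51, 0.33} → fail.
TB (methods 1·2): 0.34 vs {0.23, 0.50, 0.16, 0.41, 0.16, 0.15} → fail.
TC (methods 1·2): 0.53 vs {0.26, 0.22, 0.41, 0.16, 0.37, 0.23} → pass.
TD (methods 1·2): 0.67 vs {0.33, 0.51, 0.15, 0.16, 0.23, 0.37} → pass.
2 of 4 fail.

2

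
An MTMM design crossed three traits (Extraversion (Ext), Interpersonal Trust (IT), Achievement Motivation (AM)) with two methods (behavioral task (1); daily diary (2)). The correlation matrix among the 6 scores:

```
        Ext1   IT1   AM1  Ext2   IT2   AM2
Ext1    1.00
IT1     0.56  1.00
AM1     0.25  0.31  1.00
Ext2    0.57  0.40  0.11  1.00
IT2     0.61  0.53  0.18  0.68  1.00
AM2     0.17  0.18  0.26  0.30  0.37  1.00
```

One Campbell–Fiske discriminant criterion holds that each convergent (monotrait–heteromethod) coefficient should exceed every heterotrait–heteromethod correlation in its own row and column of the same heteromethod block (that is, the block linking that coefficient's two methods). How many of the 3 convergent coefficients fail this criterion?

Each convergent coefficient versus the relevant comparison correlations:
Ext (methods 1·2): 0.57 vs {0.61, 0.40, 0.17, 0.11} → fail.
IT (methods 1·2): 0.53 vs {0.40, 0.61, 0.18, 0.18} → fail.
AM (methods 1·2): 0.26 vs {0.11, 0.17, 0.18, 0.18} → pass.
2 of 3 fail.

2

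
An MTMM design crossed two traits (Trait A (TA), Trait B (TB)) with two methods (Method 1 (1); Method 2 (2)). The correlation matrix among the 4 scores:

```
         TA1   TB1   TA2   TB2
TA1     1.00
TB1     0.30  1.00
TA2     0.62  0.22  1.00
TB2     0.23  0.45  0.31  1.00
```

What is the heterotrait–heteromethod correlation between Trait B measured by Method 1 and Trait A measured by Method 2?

Different traits and methods: r(TB1, TA2) = 0.22.

0.22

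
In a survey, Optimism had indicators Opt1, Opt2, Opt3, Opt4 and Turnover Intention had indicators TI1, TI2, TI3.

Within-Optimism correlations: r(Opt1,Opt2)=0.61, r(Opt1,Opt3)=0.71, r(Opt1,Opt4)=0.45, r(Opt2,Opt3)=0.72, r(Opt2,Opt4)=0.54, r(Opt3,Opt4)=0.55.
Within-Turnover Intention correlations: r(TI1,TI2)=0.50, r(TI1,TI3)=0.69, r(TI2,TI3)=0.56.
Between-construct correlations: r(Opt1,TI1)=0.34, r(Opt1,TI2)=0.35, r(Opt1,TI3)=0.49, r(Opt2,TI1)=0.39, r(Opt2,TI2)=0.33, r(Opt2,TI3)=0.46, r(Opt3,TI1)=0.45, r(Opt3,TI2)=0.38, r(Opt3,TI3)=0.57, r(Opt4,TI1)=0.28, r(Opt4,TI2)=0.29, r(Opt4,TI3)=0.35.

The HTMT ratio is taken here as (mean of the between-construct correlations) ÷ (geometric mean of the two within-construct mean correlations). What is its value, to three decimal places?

Mean heterotrait r = 4.68/12 = 0.3900.
Mean within-Opt = 3.58/6 = 0.5967; mean within-TI = 1.75/3 = 0.5833.
Geometric mean = √(0.5967 × 0.5833) = 0.5900.
HTMT = 0.3900 / 0.5900 = 0.661.

0.661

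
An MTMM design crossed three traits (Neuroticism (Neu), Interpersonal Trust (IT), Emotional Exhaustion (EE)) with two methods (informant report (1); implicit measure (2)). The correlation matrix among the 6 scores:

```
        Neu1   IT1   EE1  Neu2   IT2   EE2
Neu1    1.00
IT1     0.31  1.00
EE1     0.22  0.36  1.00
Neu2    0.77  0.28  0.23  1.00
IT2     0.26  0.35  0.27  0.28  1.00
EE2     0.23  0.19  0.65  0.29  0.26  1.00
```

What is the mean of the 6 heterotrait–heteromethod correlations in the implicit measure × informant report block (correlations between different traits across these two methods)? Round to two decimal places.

0.24

HTHM values (method 2 × method 1): 0.28, 0.23, 0.26, 0.27, 0.23, 0.19; mean = 1.46/6 = 0.24.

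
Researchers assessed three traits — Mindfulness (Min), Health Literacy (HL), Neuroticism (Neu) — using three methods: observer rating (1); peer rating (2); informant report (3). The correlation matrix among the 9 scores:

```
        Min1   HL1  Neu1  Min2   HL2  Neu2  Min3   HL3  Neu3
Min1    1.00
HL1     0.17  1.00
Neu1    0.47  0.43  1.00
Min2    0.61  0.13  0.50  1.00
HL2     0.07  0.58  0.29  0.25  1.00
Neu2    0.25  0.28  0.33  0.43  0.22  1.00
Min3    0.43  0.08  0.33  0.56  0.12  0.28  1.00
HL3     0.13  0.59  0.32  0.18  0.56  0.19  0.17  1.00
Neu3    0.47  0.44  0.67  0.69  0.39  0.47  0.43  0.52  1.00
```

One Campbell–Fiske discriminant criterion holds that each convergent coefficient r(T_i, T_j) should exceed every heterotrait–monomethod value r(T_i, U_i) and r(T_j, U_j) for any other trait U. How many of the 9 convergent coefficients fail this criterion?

Each convergent coefficient versus the relevant comparison correlations:
Min (methods 1·2): 0.61 vs {0.17, 0.25, 0.47, 0.43} → pass.
Min (methods 1·3): 0.43 vs {0.17, 0.17, 0.47, 0.43} → fail.
Min (methods 2·3): 0.56 vs {0.25, 0.17, 0.43, 0.43} → pass.
HL (methods 1·2): 0.58 vs {0.17, 0.25, 0.43, 0.22} → pass.
HL (methods 1·3): 0.59 vs {0.17, 0.17, 0.43, 0.52} → pass.
HL (methods 2·3): 0.56 vs {0.25, 0.17, 0.22, 0.52} → pass.
Neu (methods 1·2): 0.33 vs {0.47, 0.43, 0.43, 0.22} → fail.
Neu (methods 1·3): 0.67 vs {0.47, 0.43, 0.43, 0.52} → pass.
Neu (methods 2·3): 0.47 vs {0.43, 0.43, 0.22, 0.52} → fail.
3 of 9 fail.

3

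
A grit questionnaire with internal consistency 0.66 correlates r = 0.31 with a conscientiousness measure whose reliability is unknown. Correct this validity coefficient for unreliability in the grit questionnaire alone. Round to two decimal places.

0.38

Single correction: r_c = r_obs / √r_xx = 0.31 / √0.66 = 0.31 / 0.8124 ≈ 0.38.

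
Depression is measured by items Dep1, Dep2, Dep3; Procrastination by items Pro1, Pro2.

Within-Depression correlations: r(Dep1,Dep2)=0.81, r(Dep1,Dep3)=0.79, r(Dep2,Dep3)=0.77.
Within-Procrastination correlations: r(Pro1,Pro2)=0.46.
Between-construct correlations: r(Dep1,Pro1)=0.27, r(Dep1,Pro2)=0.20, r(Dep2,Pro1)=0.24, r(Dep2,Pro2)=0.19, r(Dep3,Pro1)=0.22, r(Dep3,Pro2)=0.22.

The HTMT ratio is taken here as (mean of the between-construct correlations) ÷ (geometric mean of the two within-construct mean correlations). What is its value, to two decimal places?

0.37

Mean between = 1.34/6 = 0.2233.
Mean within-Dep = 2.37/3 = 0.7900; mean within-Pro = 0.46/1 = 0.4600.
Geometric mean = √(0.7900 × 0.4600) = 0.6028.
HTMT = 0.2233 / 0.6028 = 0.37.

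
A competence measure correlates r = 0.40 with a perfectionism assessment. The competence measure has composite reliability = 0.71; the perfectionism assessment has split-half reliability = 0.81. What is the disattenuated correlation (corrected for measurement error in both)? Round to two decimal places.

r_true = r_obs / √(r_xx · r_yy) = 0.40 / √(0.71 × 0.81) = 0.40 / √0.5751 = 0.40 / 0.7584 ≈ 0.53.

0.53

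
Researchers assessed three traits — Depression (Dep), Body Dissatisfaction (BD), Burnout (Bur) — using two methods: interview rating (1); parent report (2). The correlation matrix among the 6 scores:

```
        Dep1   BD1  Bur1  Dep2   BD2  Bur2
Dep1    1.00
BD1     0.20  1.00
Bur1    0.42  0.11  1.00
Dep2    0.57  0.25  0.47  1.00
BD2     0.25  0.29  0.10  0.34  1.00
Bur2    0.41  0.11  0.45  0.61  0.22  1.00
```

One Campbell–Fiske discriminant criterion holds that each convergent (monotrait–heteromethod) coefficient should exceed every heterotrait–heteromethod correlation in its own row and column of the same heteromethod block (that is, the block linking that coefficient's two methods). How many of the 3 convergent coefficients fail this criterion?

1

Convergent coefficients and their comparison sets:
Dep (methods 1·2): 0.57 vs {0.25, 0.25, 0.41, 0.47} → pass.
BD (methods 1·2): 0.29 vs {0.25, 0.25, 0.11, 0.10} → pass.
Bur (methods 1·2): 0.45 vs {0.47, 0.41, 0.10, 0.11} → fail.
1 of 3 fail.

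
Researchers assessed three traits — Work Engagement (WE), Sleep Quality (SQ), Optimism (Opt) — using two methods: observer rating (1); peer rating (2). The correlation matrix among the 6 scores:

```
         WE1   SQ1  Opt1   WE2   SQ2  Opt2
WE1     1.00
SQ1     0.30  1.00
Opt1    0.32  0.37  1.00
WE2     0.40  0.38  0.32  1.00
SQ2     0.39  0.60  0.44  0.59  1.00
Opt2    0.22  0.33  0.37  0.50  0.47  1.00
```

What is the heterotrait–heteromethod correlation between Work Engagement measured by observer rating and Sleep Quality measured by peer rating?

Different traits and methods: r(WE1, SQ2) = 0.39.

0.39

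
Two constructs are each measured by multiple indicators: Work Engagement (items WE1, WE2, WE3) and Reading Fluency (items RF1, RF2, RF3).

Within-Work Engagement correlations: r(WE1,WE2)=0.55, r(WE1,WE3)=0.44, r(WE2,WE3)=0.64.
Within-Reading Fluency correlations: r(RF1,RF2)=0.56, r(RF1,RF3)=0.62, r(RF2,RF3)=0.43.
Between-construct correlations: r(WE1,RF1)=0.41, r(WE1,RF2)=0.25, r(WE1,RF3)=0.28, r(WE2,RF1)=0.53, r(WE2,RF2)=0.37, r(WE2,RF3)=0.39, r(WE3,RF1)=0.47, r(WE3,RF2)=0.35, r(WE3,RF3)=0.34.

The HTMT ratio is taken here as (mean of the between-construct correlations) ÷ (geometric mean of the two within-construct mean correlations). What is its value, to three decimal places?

Mean between = 3.39/9 = 0.3767.
Mean within-WE = 1.63/3 = 0.5433; mean within-RF = 1.61/3 = 0.5367.
Geometric mean = √(0.5433 × 0.5367) = 0.5400.
HTMT = 0.3767 / 0.5400 = 0.698.

0.698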